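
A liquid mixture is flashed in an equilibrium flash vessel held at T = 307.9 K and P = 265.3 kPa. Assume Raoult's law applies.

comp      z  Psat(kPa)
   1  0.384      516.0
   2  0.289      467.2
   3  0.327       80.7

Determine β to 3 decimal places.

β = 0.588

Raoult's law: Kᵢ = Pᵢˢᵃᵗ/P = Pᵢˢᵃᵗ/265.3.
  K_1 = 516.0/265.3 = 1.94497, K_2 = 467.2/265.3 = 1.76103, K_3 = 80.7/265.3 = 0.30418
Newton iteration, β⁰ = 0.5:
  β = 0.500: g = 0.0568, g' = -0.618 → β = 0.592
  β = 0.592: g = -0.0025, g' = -0.678 → β = 0.588
Converged at β = 0.588.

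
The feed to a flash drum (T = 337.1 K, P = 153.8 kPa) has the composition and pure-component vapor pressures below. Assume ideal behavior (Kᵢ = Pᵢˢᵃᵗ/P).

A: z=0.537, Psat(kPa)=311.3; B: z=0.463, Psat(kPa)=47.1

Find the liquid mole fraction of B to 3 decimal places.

Raoult's law: Kᵢ = Pᵢˢᵃᵗ/P = Pᵢˢᵃᵗ/153.8.
  K_A = 311.3/153.8 = 2.02406, K_B = 47.1/153.8 = 0.30624
Newton iteration, ψ⁰ = 0.67:
  ψ = 0.670: g = -0.2740, g' = -0.976 → ψ = 0.389
  ψ = 0.389: g = -0.0469, g' = -0.706 → ψ = 0.323
  ψ = 0.323: g = -0.0007, g' = -0.688 → ψ = 0.322
Converged at ψ = 0.322.
Compositions from xᵢ = zᵢ/(1+ψ(Kᵢ−1)), yᵢ = Kᵢxᵢ:
  A: x = 0.404, y = 0.817
  B: x = 0.596, y = 0.183

x_B = 0.596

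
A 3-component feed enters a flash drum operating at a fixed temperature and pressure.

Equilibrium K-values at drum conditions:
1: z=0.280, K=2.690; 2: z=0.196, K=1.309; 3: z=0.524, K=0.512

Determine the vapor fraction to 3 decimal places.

ψ = 0.438

Material balance + equilibrium reduce to Σ zᵢ(Kᵢ−1)/(1+ψ(Kᵢ−1)) = 0.
g(0) = ΣzᵢKᵢ − 1 = 0.278 and g(1) = 1 − Σzᵢ/Kᵢ = -0.277, so a root lies in (0, 1).
Iterate (Newton) starting at ψ = 0.5:
  ψ = 0.500: g = -0.0293, g' = -0.467 → ψ = 0.437
  ψ = 0.437: g = 0.0004, g' = -0.481 → ψ = 0.438
Converged at ψ = 0.438.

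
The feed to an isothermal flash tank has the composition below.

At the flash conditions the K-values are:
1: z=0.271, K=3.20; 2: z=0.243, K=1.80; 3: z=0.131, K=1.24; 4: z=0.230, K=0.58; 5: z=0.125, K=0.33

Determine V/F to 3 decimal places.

V/F = 0.858

Material balance + equilibrium reduce to Σ zᵢ(Kᵢ−1)/(1+V/F(Kᵢ−1)) = 0.
g(0) = ΣzᵢKᵢ − 1 = 0.642 and g(1) = 1 − Σzᵢ/Kᵢ = -0.101, so a root lies in (0, 1).
Newton iteration, V/F⁰ = 0.5:
  V/F = 0.500: g = 0.2026, g' = -0.575 → V/F = 0.853
  V/F = 0.853: g = 0.0032, g' = -0.622 → V/F = 0.858
Converged at V/F = 0.858.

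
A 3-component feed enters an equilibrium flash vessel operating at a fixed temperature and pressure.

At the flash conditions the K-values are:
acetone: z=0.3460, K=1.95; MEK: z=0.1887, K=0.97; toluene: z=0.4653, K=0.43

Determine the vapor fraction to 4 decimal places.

Material balance + equilibrium reduce to Σ zᵢ(Kᵢ−1)/(1+ψ(Kᵢ−1)) = 0.
Feasibility: ΣzᵢKᵢ = 1.0578, Σzᵢ/Kᵢ = 1.4541 — both > 1, two phases present.
Newton iteration, ψ⁰ = 0.5:
  ψ = 0.5000: g = -0.15384, g' = -0.4394 → ψ = 0.1499
  ψ = 0.1499: g = -0.00796, g' = -0.4202 → ψ = 0.1310
Converged at ψ = 0.1310.

ψ = 0.1310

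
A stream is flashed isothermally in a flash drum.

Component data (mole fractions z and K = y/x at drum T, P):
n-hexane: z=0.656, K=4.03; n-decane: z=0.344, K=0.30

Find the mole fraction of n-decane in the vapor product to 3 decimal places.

Binary case is linear: z₁(K₁−1)(1+V/F(K₂−1)) + z₂(K₂−1)(1+V/F(K₁−1)) = 0
⇒ V/F = [z₁(K₁−1)+z₂(K₂−1)] / [−(K₁−1)(K₂−1)] = 1.7469/2.1210 = 0.824
Compositions from xᵢ = zᵢ/(1+V/F(Kᵢ−1)), yᵢ = Kᵢxᵢ:
  n-hexane: x = 0.188, y = 0.756
  n-decane: x = 0.812, y = 0.244

y_n-decane = 0.244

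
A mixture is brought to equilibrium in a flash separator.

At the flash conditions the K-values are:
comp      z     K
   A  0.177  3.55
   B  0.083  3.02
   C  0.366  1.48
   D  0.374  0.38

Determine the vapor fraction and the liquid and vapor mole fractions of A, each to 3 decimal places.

ψ = 0.632, x_A = 0.068, y_A = 0.241

Material balance + equilibrium reduce to Σ zᵢ(Kᵢ−1)/(1+ψ(Kᵢ−1)) = 0.
Feasibility: ΣzᵢKᵢ = 1.563, Σzᵢ/Kᵢ = 1.309 — both > 1, two phases present.
Newton–Raphson from ψ = 0.5:
  ψ = 0.500: g = 0.0874, g' = -0.663 → ψ = 0.632
Converged at ψ = 0.632.
Compositions from xᵢ = zᵢ/(1+ψ(Kᵢ−1)), yᵢ = Kᵢxᵢ:
  A: x = 0.068, y = 0.241
  B: x = 0.036, y = 0.110
  C: x = 0.281, y = 0.416
  D: x = 0.615, y = 0.234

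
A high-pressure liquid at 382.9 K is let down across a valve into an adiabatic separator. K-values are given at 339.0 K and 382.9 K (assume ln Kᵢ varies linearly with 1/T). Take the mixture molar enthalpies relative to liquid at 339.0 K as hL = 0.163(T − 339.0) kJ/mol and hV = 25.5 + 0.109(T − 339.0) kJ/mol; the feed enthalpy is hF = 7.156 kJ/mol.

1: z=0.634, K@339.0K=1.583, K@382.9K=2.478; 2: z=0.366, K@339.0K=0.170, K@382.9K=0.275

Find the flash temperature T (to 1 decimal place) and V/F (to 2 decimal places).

Adiabatic flash: solve Rachford–Rice at each trial T, then check hF = ψ·hV(T) + (1−ψ)·hL(T).
  T = 339.0 K: K = (1.583, 0.170), RR gives ψ = 0.136, H_out = 3.470 kJ/mol
  T = 382.9 K: K = (2.478, 0.275), RR gives ψ = 0.627, H_out = 21.654 kJ/mol
  T = 360.9 K: K = (2.007, 0.219), RR gives ψ = 0.449, H_out = 14.477 kJ/mol
  T = 349.9 K: K = (1.788, 0.194), RR gives ψ = 0.322, H_out = 9.795 kJ/mol
  T = 344.4 K: K = (1.683, 0.182), RR gives ψ = 0.239, H_out = 6.900 kJ/mol
  T = 347.1 K: K = (1.734, 0.187), RR gives ψ = 0.282, H_out = 8.382 kJ/mol
  T = 345.8 K: K = (1.709, 0.185), RR gives ψ = 0.262, H_out = 7.685 kJ/mol
  T = 345.1 K: K = (1.696, 0.183), RR gives ψ = 0.250, H_out = 7.297 kJ/mol
  T = 344.8 K: K = (1.691, 0.182), RR gives ψ = 0.245, H_out = 7.128 kJ/mol
Linear interpolation between T = 344.8 (H_out = 7.128) and T = 345.1 (H_out = 7.297) on hF = 7.156 gives T ≈ 344.8 K, at which ψ = 0.25.

T = 344.8 K, V/F = 0.25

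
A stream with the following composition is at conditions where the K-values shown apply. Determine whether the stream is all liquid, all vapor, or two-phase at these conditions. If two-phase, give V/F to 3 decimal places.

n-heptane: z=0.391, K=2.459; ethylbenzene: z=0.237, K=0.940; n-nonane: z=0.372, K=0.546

two-phase, V/F = 0.754

ΣzᵢKᵢ = 1.387; Σzᵢ/Kᵢ = 1.092.
Both exceed 1, so a two-phase solution exists.
Material balance + equilibrium reduce to Σ zᵢ(Kᵢ−1)/(1+ψ(Kᵢ−1)) = 0.
Newton–Raphson from ψ = 0.57:
  ψ = 0.570: g = 0.0689, g' = -0.389 → ψ = 0.747
  ψ = 0.747: g = 0.0024, g' = -0.367 → ψ = 0.754
Converged at ψ = 0.754.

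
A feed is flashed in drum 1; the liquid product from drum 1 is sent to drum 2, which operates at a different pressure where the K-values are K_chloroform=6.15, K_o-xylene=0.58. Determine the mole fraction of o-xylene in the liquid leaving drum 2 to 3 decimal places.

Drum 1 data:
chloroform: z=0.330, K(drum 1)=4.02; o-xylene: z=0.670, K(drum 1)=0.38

Drum 1:
Rachford–Rice: g(ψ₁) = Σ zᵢ(Kᵢ−1)/(1+ψ₁(Kᵢ−1)) = 0.
Check two-phase: ΣzᵢKᵢ = 1.581 > 1 and Σzᵢ/Kᵢ = 1.845 > 1, so g(0) = 0.581 > 0 and g(1) = -0.845 < 0.
Binary case is linear: z₁(K₁−1)(1+ψ₁(K₂−1)) + z₂(K₂−1)(1+ψ₁(K₁−1)) = 0
⇒ ψ₁ = [z₁(K₁−1)+z₂(K₂−1)] / [−(K₁−1)(K₂−1)] = 0.5812/1.8724 = 0.310
Drum-1 compositions:
  chloroform: x = 0.170, y = 0.685
  o-xylene: x = 0.830, y = 0.315
Drum-2 feed = drum-1 liquid: z₂ = (0.1703, 0.8297).
Drum 2:
Rachford–Rice: g(ψ₂) = Σ zᵢ(Kᵢ−1)/(1+ψ₂(Kᵢ−1)) = 0.
Check two-phase: ΣzᵢKᵢ = 1.529 > 1 and Σzᵢ/Kᵢ = 1.458 > 1, so g(0) = 0.529 > 0 and g(1) = -0.458 < 0.
Binary case is linear: z₁(K₁−1)(1+ψ₂(K₂−1)) + z₂(K₂−1)(1+ψ₂(K₁−1)) = 0
⇒ ψ₂ = [z₁(K₁−1)+z₂(K₂−1)] / [−(K₁−1)(K₂−1)] = 0.5287/2.1630 = 0.244
  chloroform: x = 0.075, y = 0.464
  o-xylene: x = 0.925, y = 0.536

x_o-xylene (drum 2) = 0.925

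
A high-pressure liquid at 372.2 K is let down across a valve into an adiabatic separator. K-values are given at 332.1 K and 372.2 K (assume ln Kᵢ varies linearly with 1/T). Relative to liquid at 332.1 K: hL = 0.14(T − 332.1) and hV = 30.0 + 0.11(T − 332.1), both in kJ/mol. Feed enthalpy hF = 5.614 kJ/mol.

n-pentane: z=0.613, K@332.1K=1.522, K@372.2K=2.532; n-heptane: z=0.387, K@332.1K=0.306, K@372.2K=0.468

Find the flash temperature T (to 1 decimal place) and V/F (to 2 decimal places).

T = 333.3 K, V/F = 0.18

Adiabatic flash: solve Rachford–Rice at each trial T, then check hF = ψ·hV(T) + (1−ψ)·hL(T).
  T = 332.1 K: K = (1.522, 0.306), RR gives ψ = 0.142, H_out = 4.257 kJ/mol
  T = 372.2 K: K = (2.532, 0.468), RR gives ψ = 0.900, H_out = 31.521 kJ/mol
  T = 352.1 K: K = (1.990, 0.383), RR gives ψ = 0.603, H_out = 20.514 kJ/mol
  T = 342.1 K: K = (1.747, 0.343), RR gives ψ = 0.416, H_out = 13.749 kJ/mol
  T = 337.1 K: K = (1.632, 0.324), RR gives ψ = 0.296, H_out = 9.521 kJ/mol
  T = 334.6 K: K = (1.577, 0.315), RR gives ψ = 0.224, H_out = 7.053 kJ/mol
  T = 333.4 K: K = (1.550, 0.311), RR gives ψ = 0.186, H_out = 5.758 kJ/mol
Linear interpolation between T = 332.1 (H_out = 4.257) and T = 333.4 (H_out = 5.758) on hF = 5.614 gives T ≈ 333.3 K, at which ψ = 0.18.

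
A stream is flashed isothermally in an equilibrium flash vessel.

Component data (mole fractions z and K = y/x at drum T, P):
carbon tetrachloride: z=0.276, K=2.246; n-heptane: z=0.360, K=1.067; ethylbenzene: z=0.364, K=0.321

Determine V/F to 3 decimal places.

Rachford–Rice: g(V/F) = Σ zᵢ(Kᵢ−1)/(1+V/F(Kᵢ−1)) = 0.
Feasibility: ΣzᵢKᵢ = 1.121, Σzᵢ/Kᵢ = 1.594 — both > 1, two phases present.
Iterate (Newton) starting at V/F = 0.47:
  V/F = 0.470: g = -0.1227, g' = -0.534 → V/F = 0.240
  V/F = 0.240: g = -0.0069, g' = -0.495 → V/F = 0.226
Converged at V/F = 0.226.

V/F = 0.226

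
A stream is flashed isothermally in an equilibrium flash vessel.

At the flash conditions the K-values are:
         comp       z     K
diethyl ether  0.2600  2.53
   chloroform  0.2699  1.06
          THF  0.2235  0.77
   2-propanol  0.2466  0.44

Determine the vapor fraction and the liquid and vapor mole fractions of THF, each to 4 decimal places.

Rachford–Rice: g(ψ) = Σ zᵢ(Kᵢ−1)/(1+ψ(Kᵢ−1)) = 0.
Check two-phase: ΣzᵢKᵢ = 1.2245 > 1 and Σzᵢ/Kᵢ = 1.2081 > 1, so g(0) = 0.2245 > 0 and g(1) = -0.2081 < 0.
Newton–Raphson from ψ = 0.67:
  ψ = 0.6700: g = -0.06979, g' = -0.3639 → ψ = 0.4782
  ψ = 0.4782: g = -0.00090, g' = -0.3631 → ψ = 0.4757
Converged at ψ = 0.4757.
Compositions from xᵢ = zᵢ/(1+ψ(Kᵢ−1)), yᵢ = Kᵢxᵢ:
  diethyl ether: x = 0.1505, y = 0.3807
  chloroform: x = 0.2624, y = 0.2782
  THF: x = 0.2510, y = 0.1932
  2-propanol: x = 0.3362, y = 0.1479

ψ = 0.4757, x_THF = 0.2510, y_THF = 0.1932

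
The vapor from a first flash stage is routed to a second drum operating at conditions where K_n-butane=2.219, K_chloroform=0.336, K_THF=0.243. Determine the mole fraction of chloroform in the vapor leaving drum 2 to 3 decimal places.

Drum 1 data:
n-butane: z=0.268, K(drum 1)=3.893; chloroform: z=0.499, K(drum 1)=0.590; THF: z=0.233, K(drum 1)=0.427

Drum 1:
Material balance + equilibrium reduce to Σ zᵢ(Kᵢ−1)/(1+ψ₁(Kᵢ−1)) = 0.
Feasibility: ΣzᵢKᵢ = 1.437, Σzᵢ/Kᵢ = 1.460 — both > 1, two phases present.
Newton–Raphson from ψ₁ = 0.52:
  ψ₁ = 0.520: g = -0.1406, g' = -0.648 → ψ₁ = 0.303
  ψ₁ = 0.303: g = 0.0179, g' = -0.858 → ψ₁ = 0.324
Converged at ψ₁ = 0.324.
Drum-1 compositions:
  n-butane: x = 0.138, y = 0.538
  chloroform: x = 0.576, y = 0.340
  THF: x = 0.286, y = 0.122
Drum-2 feed = drum-1 vapor: z₂ = (0.5382, 0.3396, 0.1222).
Drum 2:
Rachford–Rice: g(ψ₂) = Σ zᵢ(Kᵢ−1)/(1+ψ₂(Kᵢ−1)) = 0.
g(0) = ΣzᵢKᵢ − 1 = 0.338 and g(1) = 1 − Σzᵢ/Kᵢ = -0.756, so a root lies in (0, 1).
Newton iteration, ψ₂⁰ = 0.61:
  ψ₂ = 0.610: g = -0.1746, g' = -0.928 → ψ₂ = 0.422
  ψ₂ = 0.422: g = -0.0158, g' = -0.789 → ψ₂ = 0.402
Converged at ψ₂ = 0.402.
  n-butane: x = 0.361, y = 0.802
  chloroform: x = 0.463, y = 0.156
  THF: x = 0.176, y = 0.043

y_chloroform (drum 2) = 0.156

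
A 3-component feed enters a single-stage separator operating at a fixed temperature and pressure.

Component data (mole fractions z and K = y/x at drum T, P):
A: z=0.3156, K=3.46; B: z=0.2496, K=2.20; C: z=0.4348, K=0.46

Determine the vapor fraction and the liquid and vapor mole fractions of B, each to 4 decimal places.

ψ = 0.8015, x_B = 0.1272, y_B = 0.2799

Let ψ = V/F and solve Σ zᵢ(Kᵢ−1)/(1+ψ(Kᵢ−1)) = 0.
Check two-phase: ΣzᵢKᵢ = 1.8411 > 1 and Σzᵢ/Kᵢ = 1.1499 > 1, so g(0) = 0.8411 > 0 and g(1) = -0.1499 < 0.
Newton–Raphson from ψ = 0.67:
  ψ = 0.6700: g = 0.09131, g' = -0.6941 → ψ = 0.8016
  ψ = 0.8016: g = -0.00006, g' = -0.7038 → ψ = 0.8015
Converged at ψ = 0.8015.
Compositions from xᵢ = zᵢ/(1+ψ(Kᵢ−1)), yᵢ = Kᵢxᵢ:
  A: x = 0.1062, y = 0.3675
  B: x = 0.1272, y = 0.2799
  C: x = 0.7666, y = 0.3526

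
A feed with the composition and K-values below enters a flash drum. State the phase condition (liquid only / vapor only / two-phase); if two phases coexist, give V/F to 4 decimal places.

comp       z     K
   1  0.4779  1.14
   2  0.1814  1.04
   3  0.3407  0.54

liquid only

ΣzᵢKᵢ = 0.9174; Σzᵢ/Kᵢ = 1.2246.
Since ΣzᵢKᵢ < 1 the mixture is below its bubble point — single liquid phase.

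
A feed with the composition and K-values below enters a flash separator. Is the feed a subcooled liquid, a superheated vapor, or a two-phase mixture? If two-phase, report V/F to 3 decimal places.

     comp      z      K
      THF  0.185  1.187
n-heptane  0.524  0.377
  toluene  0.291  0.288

ΣzᵢKᵢ = 0.501; Σzᵢ/Kᵢ = 2.556.
Since ΣzᵢKᵢ < 1 the mixture is below its bubble point — single liquid phase.

subcooled liquid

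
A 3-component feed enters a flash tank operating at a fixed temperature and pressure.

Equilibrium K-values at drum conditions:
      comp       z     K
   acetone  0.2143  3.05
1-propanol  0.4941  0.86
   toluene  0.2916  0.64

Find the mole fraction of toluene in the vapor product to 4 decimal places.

y_toluene = 0.2330

Material balance + equilibrium reduce to Σ zᵢ(Kᵢ−1)/(1+β(Kᵢ−1)) = 0.
Feasibility: ΣzᵢKᵢ = 1.2652, Σzᵢ/Kᵢ = 1.1004 — both > 1, two phases present.
Newton–Raphson from β = 0.65:
  β = 0.6500: g = -0.02480, g' = -0.2417 → β = 0.5474
  β = 0.5474: g = 0.00136, g' = -0.2700 → β = 0.5524
Converged at β = 0.5524.
Compositions from xᵢ = zᵢ/(1+β(Kᵢ−1)), yᵢ = Kᵢxᵢ:
  acetone: x = 0.1005, y = 0.3065
  1-propanol: x = 0.5355, y = 0.4605
  toluene: x = 0.3640, y = 0.2330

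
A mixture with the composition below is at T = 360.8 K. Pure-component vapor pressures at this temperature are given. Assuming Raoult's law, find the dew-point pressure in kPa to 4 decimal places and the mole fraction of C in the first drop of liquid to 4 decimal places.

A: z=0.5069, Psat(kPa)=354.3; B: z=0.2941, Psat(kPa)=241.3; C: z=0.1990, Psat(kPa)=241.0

At the dew point ψ → 1, so Σzᵢ/Kᵢ = 1 with Kᵢ = Pᵢˢᵃᵗ/P ⇒ 1/P = Σzᵢ/Pᵢˢᵃᵗ.
1/P = 0.5069/354.3 + 0.2941/241.3 + 0.1990/241.0 = 0.0034752 ⇒ P = 287.7491 kPa
xᵢ = zᵢP/Pᵢˢᵃᵗ ⇒ x_C = 0.1990·287.7491/241.0 = 0.2376

Pdew = 287.7491 kPa, x_C = 0.2376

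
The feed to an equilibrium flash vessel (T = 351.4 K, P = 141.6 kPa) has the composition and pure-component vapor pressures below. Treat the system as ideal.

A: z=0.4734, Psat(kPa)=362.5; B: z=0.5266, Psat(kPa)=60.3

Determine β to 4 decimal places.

Raoult's law: Kᵢ = Pᵢˢᵃᵗ/P = Pᵢˢᵃᵗ/141.6.
  K_A = 362.5/141.6 = 2.560028, K_B = 60.3/141.6 = 0.425847
Rachford–Rice: g(β) = Σ zᵢ(Kᵢ−1)/(1+β(Kᵢ−1)) = 0.
g(0) = ΣzᵢKᵢ − 1 = 0.4362 and g(1) = 1 − Σzᵢ/Kᵢ = -0.4215, so a root lies in (0, 1).
Iterate (Newton) starting at β = 0.5:
  β = 0.5000: g = -0.00920, g' = -0.7052 → β = 0.4869
  β = 0.4869: g = 0.00001, g' = -0.7066 → β = 0.4870
Converged at β = 0.4870.

β = 0.4870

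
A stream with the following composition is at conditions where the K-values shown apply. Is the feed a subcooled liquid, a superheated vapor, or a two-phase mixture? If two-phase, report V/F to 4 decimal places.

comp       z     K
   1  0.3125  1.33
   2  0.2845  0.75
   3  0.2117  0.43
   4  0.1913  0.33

ΣzᵢKᵢ = 0.7832; Σzᵢ/Kᵢ = 1.6863.
Since ΣzᵢKᵢ < 1 the mixture is below its bubble point — single liquid phase.

subcooled liquid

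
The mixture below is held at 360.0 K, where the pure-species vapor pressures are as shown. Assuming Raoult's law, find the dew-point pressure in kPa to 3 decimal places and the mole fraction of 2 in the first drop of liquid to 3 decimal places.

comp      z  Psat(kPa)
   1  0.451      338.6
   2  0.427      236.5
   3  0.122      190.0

At the dew point ψ → 1, so Σzᵢ/Kᵢ = 1 with Kᵢ = Pᵢˢᵃᵗ/P ⇒ 1/P = Σzᵢ/Pᵢˢᵃᵗ.
1/P = 0.451/338.6 + 0.427/236.5 + 0.122/190.0 = 0.003780 ⇒ P = 264.581 kPa
xᵢ = zᵢP/Pᵢˢᵃᵗ ⇒ x_2 = 0.427·264.581/236.5 = 0.478

Pdew = 264.581 kPa, x_2 = 0.478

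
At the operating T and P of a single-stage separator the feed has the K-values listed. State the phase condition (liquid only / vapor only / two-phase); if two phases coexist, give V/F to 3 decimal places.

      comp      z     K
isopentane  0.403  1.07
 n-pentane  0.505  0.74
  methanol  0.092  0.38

ΣzᵢKᵢ = 0.840; Σzᵢ/Kᵢ = 1.301.
Since ΣzᵢKᵢ < 1 the mixture is below its bubble point — single liquid phase.

liquid only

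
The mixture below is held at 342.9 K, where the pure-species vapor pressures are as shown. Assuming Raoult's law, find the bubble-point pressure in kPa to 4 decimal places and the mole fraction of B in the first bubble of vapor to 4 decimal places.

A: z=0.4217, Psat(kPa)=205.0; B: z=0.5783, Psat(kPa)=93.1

At the bubble point ψ → 0, so ΣzᵢKᵢ = 1 with Kᵢ = Pᵢˢᵃᵗ/P ⇒ P = ΣzᵢPᵢˢᵃᵗ.
P = 0.4217·205.0 + 0.5783·93.1 = 140.2882 kPa
yᵢ = zᵢPᵢˢᵃᵗ/P ⇒ y_B = 0.5783·93.1/140.2882 = 0.3838

Pbub = 140.2882 kPa, y_B = 0.3838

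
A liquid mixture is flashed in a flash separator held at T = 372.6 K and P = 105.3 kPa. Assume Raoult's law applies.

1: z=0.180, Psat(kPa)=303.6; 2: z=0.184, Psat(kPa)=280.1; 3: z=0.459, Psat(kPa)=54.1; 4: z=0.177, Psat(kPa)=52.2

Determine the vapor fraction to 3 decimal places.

ψ = 0.381

Raoult's law: Kᵢ = Pᵢˢᵃᵗ/P = Pᵢˢᵃᵗ/105.3.
  K_1 = 303.6/105.3 = 2.88319, K_2 = 280.1/105.3 = 2.66002, K_3 = 54.1/105.3 = 0.51377, K_4 = 52.2/105.3 = 0.49573
Rachford–Rice: g(ψ) = Σ zᵢ(Kᵢ−1)/(1+ψ(Kᵢ−1)) = 0.
g(0) = ΣzᵢKᵢ − 1 = 0.332 and g(1) = 1 − Σzᵢ/Kᵢ = -0.382, so a root lies in (0, 1).
Newton–Raphson from ψ = 0.5:
  ψ = 0.500: g = -0.0727, g' = -0.591 → ψ = 0.377
  ψ = 0.377: g = 0.0027, g' = -0.642 → ψ = 0.381
Converged at ψ = 0.381.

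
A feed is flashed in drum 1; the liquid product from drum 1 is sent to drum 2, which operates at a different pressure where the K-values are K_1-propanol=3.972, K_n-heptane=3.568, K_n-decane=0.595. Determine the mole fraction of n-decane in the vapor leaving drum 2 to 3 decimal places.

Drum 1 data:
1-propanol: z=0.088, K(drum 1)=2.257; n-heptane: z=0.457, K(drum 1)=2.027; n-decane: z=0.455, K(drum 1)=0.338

y_n-decane (drum 2) = 0.515

Drum 1:
Rachford–Rice: g(ψ₁) = Σ zᵢ(Kᵢ−1)/(1+ψ₁(Kᵢ−1)) = 0.
Check two-phase: ΣzᵢKᵢ = 1.279 > 1 and Σzᵢ/Kᵢ = 1.611 > 1, so g(0) = 0.279 > 0 and g(1) = -0.611 < 0.
Newton–Raphson from ψ₁ = 0.5:
  ψ₁ = 0.500: g = -0.0722, g' = -0.708 → ψ₁ = 0.398
  ψ₁ = 0.398: g = -0.0021, g' = -0.672 → ψ₁ = 0.395
Converged at ψ₁ = 0.395.
Drum-1 compositions:
  1-propanol: x = 0.059, y = 0.133
  n-heptane: x = 0.325, y = 0.659
  n-decane: x = 0.616, y = 0.208
Drum-2 feed = drum-1 liquid: z₂ = (0.0588, 0.3251, 0.6161).
Drum 2:
Rachford–Rice: g(ψ₂) = Σ zᵢ(Kᵢ−1)/(1+ψ₂(Kᵢ−1)) = 0.
Feasibility: ΣzᵢKᵢ = 1.760, Σzᵢ/Kᵢ = 1.141 — both > 1, two phases present.
Iterate (Newton) starting at ψ₂ = 0.38:
  ψ₂ = 0.380: g = 0.2098, g' = -0.805 → ψ₂ = 0.641
  ψ₂ = 0.641: g = 0.0389, g' = -0.552 → ψ₂ = 0.711
  ψ₂ = 0.711: g = 0.0012, g' = -0.521 → ψ₂ = 0.713
Converged at ψ₂ = 0.713.
  1-propanol: x = 0.019, y = 0.075
  n-heptane: x = 0.115, y = 0.410
  n-decane: x = 0.866, y = 0.515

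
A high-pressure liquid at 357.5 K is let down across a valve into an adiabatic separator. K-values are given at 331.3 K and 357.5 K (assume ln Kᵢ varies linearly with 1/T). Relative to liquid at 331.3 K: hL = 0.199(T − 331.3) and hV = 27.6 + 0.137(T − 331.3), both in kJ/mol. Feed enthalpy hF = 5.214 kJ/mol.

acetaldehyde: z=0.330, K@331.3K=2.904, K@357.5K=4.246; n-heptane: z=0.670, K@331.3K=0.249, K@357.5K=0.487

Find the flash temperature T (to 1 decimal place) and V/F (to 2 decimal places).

Adiabatic flash: solve Rachford–Rice at each trial T, then check hF = ψ·hV(T) + (1−ψ)·hL(T).
  T = 331.3 K: K = (2.904, 0.249), RR gives ψ = 0.088, H_out = 2.416 kJ/mol
  T = 357.5 K: K = (4.246, 0.487), RR gives ψ = 0.437, H_out = 16.562 kJ/mol
  T = 344.4 K: K = (3.537, 0.353), RR gives ψ = 0.246, H_out = 9.189 kJ/mol
  T = 337.9 K: K = (3.213, 0.298), RR gives ψ = 0.167, H_out = 5.860 kJ/mol
  T = 334.6 K: K = (3.056, 0.273), RR gives ψ = 0.128, H_out = 4.158 kJ/mol
  T = 336.2 K: K = (3.132, 0.285), RR gives ψ = 0.147, H_out = 4.987 kJ/mol
Linear interpolation between T = 336.2 (H_out = 4.987) and T = 337.9 (H_out = 5.860) on hF = 5.214 gives T ≈ 336.6 K, at which ψ = 0.15.

T = 336.6 K, V/F = 0.15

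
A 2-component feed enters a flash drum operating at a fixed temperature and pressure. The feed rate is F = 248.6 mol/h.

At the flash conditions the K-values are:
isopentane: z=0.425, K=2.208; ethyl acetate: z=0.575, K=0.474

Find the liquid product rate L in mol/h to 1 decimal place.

Newton–Raphson from ψ = 0.5:
  ψ = 0.500: g = -0.0903, g' = -0.534 → ψ = 0.331
  ψ = 0.331: g = 0.0006, g' = -0.550 → ψ = 0.332
Converged at ψ = 0.332.
Then V = ψ·F = 0.3320·248.6 = 82.5 mol/h and L = F − V = 166.1 mol/h.

L = 166.1 mol/h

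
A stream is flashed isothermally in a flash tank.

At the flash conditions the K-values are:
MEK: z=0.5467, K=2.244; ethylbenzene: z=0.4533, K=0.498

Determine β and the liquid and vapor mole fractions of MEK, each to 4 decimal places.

β = 0.7247, x_MEK = 0.2875, y_MEK = 0.6452

Material balance + equilibrium reduce to Σ zᵢ(Kᵢ−1)/(1+β(Kᵢ−1)) = 0.
Check two-phase: ΣzᵢKᵢ = 1.4525 > 1 and Σzᵢ/Kᵢ = 1.1539 > 1, so g(0) = 0.4525 > 0 and g(1) = -0.1539 < 0.
Binary case is linear: z₁(K₁−1)(1+β(K₂−1)) + z₂(K₂−1)(1+β(K₁−1)) = 0
⇒ β = [z₁(K₁−1)+z₂(K₂−1)] / [−(K₁−1)(K₂−1)] = 0.45254/0.62449 = 0.7247
Compositions from xᵢ = zᵢ/(1+β(Kᵢ−1)), yᵢ = Kᵢxᵢ:
  MEK: x = 0.2875, y = 0.6452
  ethylbenzene: x = 0.7125, y = 0.3548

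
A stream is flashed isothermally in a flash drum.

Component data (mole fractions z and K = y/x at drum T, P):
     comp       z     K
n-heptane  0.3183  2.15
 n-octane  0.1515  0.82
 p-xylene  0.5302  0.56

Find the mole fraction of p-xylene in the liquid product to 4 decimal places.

Newton–Raphson from V/F = 0.5:
  V/F = 0.5000: g = -0.09664, g' = -0.3443 → V/F = 0.2193
  V/F = 0.2193: g = 0.00572, g' = -0.3995 → V/F = 0.2336
  V/F = 0.2336: g = 0.00004, g' = -0.3944 → V/F = 0.2337
Converged at V/F = 0.2337.
Compositions from xᵢ = zᵢ/(1+V/F(Kᵢ−1)), yᵢ = Kᵢxᵢ:
  n-heptane: x = 0.2509, y = 0.5394
  n-octane: x = 0.1582, y = 0.1297
  p-xylene: x = 0.5910, y = 0.3309

x_p-xylene = 0.5910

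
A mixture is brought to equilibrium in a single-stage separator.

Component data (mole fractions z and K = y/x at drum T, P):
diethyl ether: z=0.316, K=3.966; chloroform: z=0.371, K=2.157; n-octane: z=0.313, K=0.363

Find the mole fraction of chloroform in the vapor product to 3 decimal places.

y_chloroform = 0.392

Let ψ = V/F and solve Σ zᵢ(Kᵢ−1)/(1+ψ(Kᵢ−1)) = 0.
Check two-phase: ΣzᵢKᵢ = 2.167 > 1 and Σzᵢ/Kᵢ = 1.114 > 1, so g(0) = 1.167 > 0 and g(1) = -0.114 < 0.
Newton iteration, ψ⁰ = 0.5:
  ψ = 0.500: g = 0.3568, g' = -0.924 → ψ = 0.886
  ψ = 0.886: g = 0.0123, g' = -1.002 → ψ = 0.899
  ψ = 0.899: g = -0.0001, g' = -1.021 → ψ = 0.898
Converged at ψ = 0.898.
Compositions from xᵢ = zᵢ/(1+ψ(Kᵢ−1)), yᵢ = Kᵢxᵢ:
  diethyl ether: x = 0.086, y = 0.342
  chloroform: x = 0.182, y = 0.392
  n-octane: x = 0.732, y = 0.266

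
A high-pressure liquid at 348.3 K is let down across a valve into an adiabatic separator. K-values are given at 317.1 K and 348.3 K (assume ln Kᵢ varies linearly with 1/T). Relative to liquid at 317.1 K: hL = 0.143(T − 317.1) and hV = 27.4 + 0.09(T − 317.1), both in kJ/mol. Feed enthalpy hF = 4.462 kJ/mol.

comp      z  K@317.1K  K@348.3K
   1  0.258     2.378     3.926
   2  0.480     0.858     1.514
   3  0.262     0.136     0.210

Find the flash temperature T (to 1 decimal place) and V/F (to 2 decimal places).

T = 319.3 K, V/F = 0.15

Adiabatic flash: solve Rachford–Rice at each trial T, then check hF = ψ·hV(T) + (1−ψ)·hL(T).
  T = 317.1 K: K = (2.378, 0.858, 0.136), RR gives ψ = 0.093, H_out = 2.545 kJ/mol
  T = 348.3 K: K = (3.926, 1.514, 0.210), RR gives ψ = 0.669, H_out = 21.682 kJ/mol
  T = 332.7 K: K = (3.092, 1.155, 0.171), RR gives ψ = 0.451, H_out = 14.221 kJ/mol
  T = 324.9 K: K = (2.720, 0.999, 0.153), RR gives ψ = 0.292, H_out = 8.996 kJ/mol
  T = 321.0 K: K = (2.545, 0.927, 0.144), RR gives ψ = 0.197, H_out = 5.927 kJ/mol
  T = 319.1 K: K = (2.463, 0.893, 0.140), RR gives ψ = 0.148, H_out = 4.319 kJ/mol
Linear interpolation between T = 319.1 (H_out = 4.319) and T = 321.0 (H_out = 5.927) on hF = 4.462 gives T ≈ 319.3 K, at which ψ = 0.15.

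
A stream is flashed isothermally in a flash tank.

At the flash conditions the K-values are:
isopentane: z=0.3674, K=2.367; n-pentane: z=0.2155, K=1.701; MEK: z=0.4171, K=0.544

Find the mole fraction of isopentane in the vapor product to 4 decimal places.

y_isopentane = 0.3926

Rachford–Rice: g(β) = Σ zᵢ(Kᵢ−1)/(1+β(Kᵢ−1)) = 0.
Check two-phase: ΣzᵢKᵢ = 1.4631 > 1 and Σzᵢ/Kᵢ = 1.0486 > 1, so g(0) = 0.4631 > 0 and g(1) = -0.0486 < 0.
Newton iteration, β⁰ = 0.5:
  β = 0.5000: g = 0.16382, g' = -0.4458 → β = 0.8674
  β = 0.8674: g = 0.00905, g' = -0.4220 → β = 0.8889
  β = 0.8889: g = -0.00003, g' = -0.4254 → β = 0.8888
Converged at β = 0.8888.
Compositions from xᵢ = zᵢ/(1+β(Kᵢ−1)), yᵢ = Kᵢxᵢ:
  isopentane: x = 0.1659, y = 0.3926
  n-pentane: x = 0.1328, y = 0.2258
  MEK: x = 0.7014, y = 0.3815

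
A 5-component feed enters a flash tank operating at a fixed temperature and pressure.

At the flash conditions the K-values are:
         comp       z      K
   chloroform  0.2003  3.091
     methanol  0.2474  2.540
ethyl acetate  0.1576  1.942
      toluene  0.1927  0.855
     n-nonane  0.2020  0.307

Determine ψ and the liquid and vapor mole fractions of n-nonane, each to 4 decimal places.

Iterate (Newton) starting at ψ = 0.41:
  ψ = 0.4100: g = 0.34088, g' = -0.7410 → ψ = 0.8700
  ψ = 0.8700: g = 0.00845, g' = -0.8802 → ψ = 0.8796
  ψ = 0.8796: g = -0.00008, g' = -0.8981 → ψ = 0.8795
Converged at ψ = 0.8795.
Compositions from xᵢ = zᵢ/(1+ψ(Kᵢ−1)), yᵢ = Kᵢxᵢ:
  chloroform: x = 0.0705, y = 0.2181
  methanol: x = 0.1051, y = 0.2669
  ethyl acetate: x = 0.0862, y = 0.1674
  toluene: x = 0.2209, y = 0.1888
  n-nonane: x = 0.5173, y = 0.1588

ψ = 0.8795, x_n-nonane = 0.5173, y_n-nonane = 0.1588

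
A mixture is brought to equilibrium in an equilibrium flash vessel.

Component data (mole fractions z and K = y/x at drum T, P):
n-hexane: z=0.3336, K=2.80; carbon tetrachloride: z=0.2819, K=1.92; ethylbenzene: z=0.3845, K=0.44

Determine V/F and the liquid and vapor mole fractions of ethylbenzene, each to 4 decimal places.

Rachford–Rice: g(V/F) = Σ zᵢ(Kᵢ−1)/(1+V/F(Kᵢ−1)) = 0.
Feasibility: ΣzᵢKᵢ = 1.6445, Σzᵢ/Kᵢ = 1.1398 — both > 1, two phases present.
Newton–Raphson from V/F = 0.5:
  V/F = 0.5000: g = 0.19462, g' = -0.6439 → V/F = 0.8022
  V/F = 0.8022: g = 0.00395, g' = -0.6575 → V/F = 0.8082
Converged at V/F = 0.8082.
Compositions from xᵢ = zᵢ/(1+V/F(Kᵢ−1)), yᵢ = Kᵢxᵢ:
  n-hexane: x = 0.1359, y = 0.3805
  carbon tetrachloride: x = 0.1617, y = 0.3104
  ethylbenzene: x = 0.7024, y = 0.3091

V/F = 0.8082, x_ethylbenzene = 0.7024, y_ethylbenzene = 0.3091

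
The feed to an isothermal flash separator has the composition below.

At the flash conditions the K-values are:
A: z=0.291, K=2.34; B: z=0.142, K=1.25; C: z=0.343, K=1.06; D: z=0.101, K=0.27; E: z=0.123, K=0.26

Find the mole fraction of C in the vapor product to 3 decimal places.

Rachford–Rice: g(β) = Σ zᵢ(Kᵢ−1)/(1+β(Kᵢ−1)) = 0.
Check two-phase: ΣzᵢKᵢ = 1.281 > 1 and Σzᵢ/Kᵢ = 1.409 > 1, so g(0) = 0.281 > 0 and g(1) = -0.409 < 0.
Newton–Raphson from β = 0.5:
  β = 0.500: g = 0.0244, g' = -0.499 → β = 0.549
  β = 0.549: g = -0.0005, g' = -0.522 → β = 0.548
Converged at β = 0.548.
Compositions from xᵢ = zᵢ/(1+β(Kᵢ−1)), yᵢ = Kᵢxᵢ:
  A: x = 0.168, y = 0.393
  B: x = 0.125, y = 0.156
  C: x = 0.332, y = 0.352
  D: x = 0.168, y = 0.045
  E: x = 0.207, y = 0.054

y_C = 0.352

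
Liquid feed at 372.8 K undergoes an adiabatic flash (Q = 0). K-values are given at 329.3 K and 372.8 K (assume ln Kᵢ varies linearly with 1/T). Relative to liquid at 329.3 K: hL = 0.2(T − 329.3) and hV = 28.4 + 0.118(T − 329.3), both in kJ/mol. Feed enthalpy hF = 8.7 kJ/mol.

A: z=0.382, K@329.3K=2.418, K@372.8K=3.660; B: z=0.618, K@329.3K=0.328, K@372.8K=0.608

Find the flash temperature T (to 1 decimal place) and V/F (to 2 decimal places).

Adiabatic flash: solve Rachford–Rice at each trial T, then check hF = ψ·hV(T) + (1−ψ)·hL(T).
  T = 329.3 K: K = (2.418, 0.328), RR gives ψ = 0.133, H_out = 3.767 kJ/mol
  T = 372.8 K: K = (3.660, 0.608), RR gives ψ = 0.742, H_out = 27.130 kJ/mol
  T = 351.1 K: K = (3.015, 0.456), RR gives ψ = 0.395, H_out = 14.868 kJ/mol
  T = 340.2 K: K = (2.709, 0.389), RR gives ψ = 0.263, H_out = 9.421 kJ/mol
  T = 334.8 K: K = (2.563, 0.358), RR gives ψ = 0.199, H_out = 6.676 kJ/mol
  T = 337.5 K: K = (2.636, 0.373), RR gives ψ = 0.231, H_out = 8.058 kJ/mol
  T = 338.9 K: K = (2.674, 0.381), RR gives ψ = 0.248, H_out = 8.767 kJ/mol
Linear interpolation between T = 337.5 (H_out = 8.058) and T = 338.9 (H_out = 8.767) on hF = 8.7 gives T ≈ 338.8 K, at which ψ = 0.25.

T = 338.8 K, V/F = 0.25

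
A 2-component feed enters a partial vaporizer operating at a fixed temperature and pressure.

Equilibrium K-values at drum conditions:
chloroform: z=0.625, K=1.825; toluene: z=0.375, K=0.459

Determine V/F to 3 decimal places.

Rachford–Rice: g(V/F) = Σ zᵢ(Kᵢ−1)/(1+V/F(Kᵢ−1)) = 0.
Feasibility: ΣzᵢKᵢ = 1.313, Σzᵢ/Kᵢ = 1.159 — both > 1, two phases present.
Binary case is linear: z₁(K₁−1)(1+V/F(K₂−1)) + z₂(K₂−1)(1+V/F(K₁−1)) = 0
⇒ V/F = [z₁(K₁−1)+z₂(K₂−1)] / [−(K₁−1)(K₂−1)] = 0.3128/0.4463 = 0.701

V/F = 0.701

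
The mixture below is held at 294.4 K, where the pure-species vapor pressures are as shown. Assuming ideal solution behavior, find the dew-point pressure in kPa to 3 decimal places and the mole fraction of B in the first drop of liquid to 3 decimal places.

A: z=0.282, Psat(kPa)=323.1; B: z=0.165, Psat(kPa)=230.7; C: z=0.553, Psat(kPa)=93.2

Pdew = 132.952 kPa, x_B = 0.095

At the dew point ψ → 1, so Σzᵢ/Kᵢ = 1 with Kᵢ = Pᵢˢᵃᵗ/P ⇒ 1/P = Σzᵢ/Pᵢˢᵃᵗ.
1/P = 0.282/323.1 + 0.165/230.7 + 0.553/93.2 = 0.007521 ⇒ P = 132.952 kPa
xᵢ = zᵢP/Pᵢˢᵃᵗ ⇒ x_B = 0.165·132.952/230.7 = 0.095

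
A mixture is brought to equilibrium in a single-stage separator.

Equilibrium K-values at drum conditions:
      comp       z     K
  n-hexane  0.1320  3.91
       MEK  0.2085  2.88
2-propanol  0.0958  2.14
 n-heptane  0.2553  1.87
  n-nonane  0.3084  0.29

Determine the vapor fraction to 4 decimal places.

Rachford–Rice: g(ψ) = Σ zᵢ(Kᵢ−1)/(1+ψ(Kᵢ−1)) = 0.
Check two-phase: ΣzᵢKᵢ = 1.8885 > 1 and Σzᵢ/Kᵢ = 1.3509 > 1, so g(0) = 0.8885 > 0 and g(1) = -0.3509 < 0.
Newton iteration, ψ⁰ = 0.34:
  ψ = 0.3400: g = 0.39368, g' = -1.0066 → ψ = 0.7311
  ψ = 0.7311: g = 0.02792, g' = -1.0264 → ψ = 0.7583
  ψ = 0.7583: g = -0.00057, g' = -1.0695 → ψ = 0.7578
Converged at ψ = 0.7578.

ψ = 0.7578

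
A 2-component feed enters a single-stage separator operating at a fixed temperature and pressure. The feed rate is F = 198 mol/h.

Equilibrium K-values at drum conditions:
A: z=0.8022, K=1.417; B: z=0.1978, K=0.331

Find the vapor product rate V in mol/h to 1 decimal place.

V = 143.5 mol/h

Let ψ = V/F and solve Σ zᵢ(Kᵢ−1)/(1+ψ(Kᵢ−1)) = 0.
Check two-phase: ΣzᵢKᵢ = 1.2022 > 1 and Σzᵢ/Kᵢ = 1.1637 > 1, so g(0) = 0.2022 > 0 and g(1) = -0.1637 < 0.
Binary case is linear: z₁(K₁−1)(1+ψ(K₂−1)) + z₂(K₂−1)(1+ψ(K₁−1)) = 0
⇒ ψ = [z₁(K₁−1)+z₂(K₂−1)] / [−(K₁−1)(K₂−1)] = 0.20219/0.27897 = 0.7248
Then V = ψ·F = 0.7248·198 = 143.5 mol/h and L = F − V = 54.5 mol/h.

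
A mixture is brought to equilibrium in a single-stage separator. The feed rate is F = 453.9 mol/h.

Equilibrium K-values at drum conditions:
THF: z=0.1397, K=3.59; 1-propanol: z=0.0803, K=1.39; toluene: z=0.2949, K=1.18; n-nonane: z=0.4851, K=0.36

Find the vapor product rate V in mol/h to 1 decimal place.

Iterate (Newton) starting at ψ = 0.33:
  ψ = 0.3300: g = -0.12065, g' = -0.6099 → ψ = 0.1322
  ψ = 0.1322: g = 0.01203, g' = -0.7774 → ψ = 0.1476
  ψ = 0.1476: g = 0.00019, g' = -0.7527 → ψ = 0.1479
Converged at ψ = 0.1479.
Then V = ψ·F = 0.1479·453.9 = 67.1 mol/h and L = F − V = 386.8 mol/h.

V = 67.1 mol/h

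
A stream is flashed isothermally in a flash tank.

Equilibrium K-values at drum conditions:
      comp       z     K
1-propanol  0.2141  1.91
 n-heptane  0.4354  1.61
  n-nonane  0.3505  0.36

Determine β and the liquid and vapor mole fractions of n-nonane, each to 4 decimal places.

Newton–Raphson from β = 0.56:
  β = 0.5600: g = -0.02260, g' = -0.5166 → β = 0.5163
  β = 0.5163: g = -0.00047, g' = -0.4960 → β = 0.5153
Converged at β = 0.5153.
Compositions from xᵢ = zᵢ/(1+β(Kᵢ−1)), yᵢ = Kᵢxᵢ:
  1-propanol: x = 0.1458, y = 0.2784
  n-heptane: x = 0.3313, y = 0.5333
  n-nonane: x = 0.5230, y = 0.1883

β = 0.5153, x_n-nonane = 0.5230, y_n-nonane = 0.1883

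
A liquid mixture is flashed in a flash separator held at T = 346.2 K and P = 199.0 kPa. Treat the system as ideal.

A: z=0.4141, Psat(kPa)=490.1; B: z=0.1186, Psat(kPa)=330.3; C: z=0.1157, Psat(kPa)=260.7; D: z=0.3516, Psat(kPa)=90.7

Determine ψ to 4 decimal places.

ψ = 0.8366

Raoult's law: Kᵢ = Pᵢˢᵃᵗ/P = Pᵢˢᵃᵗ/199.0.
  K_A = 490.1/199.0 = 2.462814, K_B = 330.3/199.0 = 1.659799, K_C = 260.7/199.0 = 1.310050, K_D = 90.7/199.0 = 0.455779
Rachford–Rice: g(ψ) = Σ zᵢ(Kᵢ−1)/(1+ψ(Kᵢ−1)) = 0.
Check two-phase: ΣzᵢKᵢ = 1.5285 > 1 and Σzᵢ/Kᵢ = 1.0993 > 1, so g(0) = 0.5285 > 0 and g(1) = -0.0993 < 0.
Iterate (Newton) starting at ψ = 0.5:
  ψ = 0.5000: g = 0.17688, g' = -0.5297 → ψ = 0.8339
  ψ = 0.8339: g = 0.00149, g' = -0.5574 → ψ = 0.8366
Converged at ψ = 0.8366.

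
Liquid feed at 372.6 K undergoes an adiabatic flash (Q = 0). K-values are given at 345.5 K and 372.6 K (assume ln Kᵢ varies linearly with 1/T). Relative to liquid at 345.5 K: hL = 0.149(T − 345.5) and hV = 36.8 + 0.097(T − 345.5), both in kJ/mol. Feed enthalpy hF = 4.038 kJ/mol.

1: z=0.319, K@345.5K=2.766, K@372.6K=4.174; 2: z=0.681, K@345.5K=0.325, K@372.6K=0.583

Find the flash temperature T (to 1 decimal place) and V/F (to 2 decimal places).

T = 346.7 K, V/F = 0.11

Adiabatic flash: solve Rachford–Rice at each trial T, then check hF = ψ·hV(T) + (1−ψ)·hL(T).
  T = 345.5 K: K = (2.766, 0.325), RR gives ψ = 0.087, H_out = 3.201 kJ/mol
  T = 372.6 K: K = (4.174, 0.583), RR gives ψ = 0.550, H_out = 23.518 kJ/mol
  T = 359.1 K: K = (3.427, 0.441), RR gives ψ = 0.290, H_out = 12.480 kJ/mol
  T = 352.3 K: K = (3.085, 0.380), RR gives ψ = 0.188, H_out = 7.848 kJ/mol
  T = 348.9 K: K = (2.923, 0.351), RR gives ψ = 0.138, H_out = 5.550 kJ/mol
  T = 347.2 K: K = (2.844, 0.338), RR gives ψ = 0.113, H_out = 4.385 kJ/mol
Linear interpolation between T = 345.5 (H_out = 3.201) and T = 347.2 (H_out = 4.385) on hF = 4.038 gives T ≈ 346.7 K, at which ψ = 0.11.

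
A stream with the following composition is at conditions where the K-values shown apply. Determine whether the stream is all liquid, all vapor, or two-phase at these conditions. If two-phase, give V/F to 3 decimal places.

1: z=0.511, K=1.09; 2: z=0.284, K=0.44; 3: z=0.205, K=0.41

all liquid

ΣzᵢKᵢ = 0.766; Σzᵢ/Kᵢ = 1.614.
Since ΣzᵢKᵢ < 1 the mixture is below its bubble point — single liquid phase.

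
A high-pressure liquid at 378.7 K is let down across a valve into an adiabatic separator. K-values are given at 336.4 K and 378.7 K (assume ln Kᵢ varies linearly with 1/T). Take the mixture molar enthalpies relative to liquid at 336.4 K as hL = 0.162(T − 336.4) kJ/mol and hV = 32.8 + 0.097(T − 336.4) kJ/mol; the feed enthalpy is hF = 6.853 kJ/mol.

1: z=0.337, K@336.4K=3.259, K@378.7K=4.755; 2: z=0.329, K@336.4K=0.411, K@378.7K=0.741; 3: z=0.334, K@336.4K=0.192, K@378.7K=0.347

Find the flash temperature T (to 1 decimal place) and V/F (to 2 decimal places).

Adiabatic flash: solve Rachford–Rice at each trial T, then check hF = ψ·hV(T) + (1−ψ)·hL(T).
  T = 336.4 K: K = (3.259, 0.411, 0.192), RR gives ψ = 0.187, H_out = 6.122 kJ/mol
  T = 378.7 K: K = (4.755, 0.741, 0.347), RR gives ψ = 0.520, H_out = 22.475 kJ/mol
  T = 357.5 K: K = (3.979, 0.561, 0.262), RR gives ψ = 0.340, H_out = 14.112 kJ/mol
  T = 346.9 K: K = (3.610, 0.482, 0.225), RR gives ψ = 0.263, H_out = 10.134 kJ/mol
  T = 341.6 K: K = (3.431, 0.445, 0.208), RR gives ψ = 0.224, H_out = 8.128 kJ/mol
  T = 339.0 K: K = (3.345, 0.428, 0.200), RR gives ψ = 0.206, H_out = 7.131 kJ/mol
  T = 337.7 K: K = (3.302, 0.419, 0.196), RR gives ψ = 0.196, H_out = 6.628 kJ/mol
Linear interpolation between T = 337.7 (H_out = 6.628) and T = 339.0 (H_out = 7.131) on hF = 6.853 gives T ≈ 338.3 K, at which ψ = 0.20.

T = 338.3 K, V/F = 0.20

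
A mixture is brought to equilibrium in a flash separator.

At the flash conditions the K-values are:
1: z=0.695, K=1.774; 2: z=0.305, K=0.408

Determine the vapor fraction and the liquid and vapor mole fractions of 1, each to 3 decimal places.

ψ = 0.780, x_1 = 0.433, y_1 = 0.769

Let ψ = V/F and solve Σ zᵢ(Kᵢ−1)/(1+ψ(Kᵢ−1)) = 0.
Check two-phase: ΣzᵢKᵢ = 1.357 > 1 and Σzᵢ/Kᵢ = 1.139 > 1, so g(0) = 0.357 > 0 and g(1) = -0.139 < 0.
Newton iteration, ψ⁰ = 0.61:
  ψ = 0.610: g = 0.0828, g' = -0.454 → ψ = 0.792
  ψ = 0.792: g = -0.0066, g' = -0.539 → ψ = 0.780
Converged at ψ = 0.780.
Compositions from xᵢ = zᵢ/(1+ψ(Kᵢ−1)), yᵢ = Kᵢxᵢ:
  1: x = 0.433, y = 0.769
  2: x = 0.567, y = 0.231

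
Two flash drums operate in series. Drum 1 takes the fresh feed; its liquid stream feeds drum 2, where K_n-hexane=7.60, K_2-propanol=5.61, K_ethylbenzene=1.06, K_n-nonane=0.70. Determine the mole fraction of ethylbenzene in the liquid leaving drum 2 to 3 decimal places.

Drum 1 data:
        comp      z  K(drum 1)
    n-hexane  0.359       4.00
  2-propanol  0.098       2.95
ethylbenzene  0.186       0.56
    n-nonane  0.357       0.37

x_ethylbenzene (drum 2) = 0.243

Drum 1:
Rachford–Rice: g(ψ₁) = Σ zᵢ(Kᵢ−1)/(1+ψ₁(Kᵢ−1)) = 0.
g(0) = ΣzᵢKᵢ − 1 = 0.961 and g(1) = 1 − Σzᵢ/Kᵢ = -0.420, so a root lies in (0, 1).
Iterate (Newton) starting at ψ₁ = 0.5:
  ψ₁ = 0.500: g = 0.0943, g' = -0.974 → ψ₁ = 0.597
  ψ₁ = 0.597: g = 0.0028, g' = -0.925 → ψ₁ = 0.600
Converged at ψ₁ = 0.600.
Drum-1 compositions:
  n-hexane: x = 0.128, y = 0.513
  2-propanol: x = 0.045, y = 0.133
  ethylbenzene: x = 0.253, y = 0.142
  n-nonane: x = 0.574, y = 0.212
Drum-2 feed = drum-1 liquid: z₂ = (0.1282, 0.0452, 0.2527, 0.5739).
Drum 2:
Newton–Raphson from ψ₂ = 0.5:
  ψ₂ = 0.500: g = 0.0720, g' = -0.462 → ψ₂ = 0.656
  ψ₂ = 0.656: g = 0.0109, g' = -0.337 → ψ₂ = 0.688
  ψ₂ = 0.688: g = 0.0003, g' = -0.320 → ψ₂ = 0.689
Converged at ψ₂ = 0.689.
  n-hexane: x = 0.023, y = 0.176
  2-propanol: x = 0.011, y = 0.061
  ethylbenzene: x = 0.243, y = 0.257
  n-nonane: x = 0.723, y = 0.506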